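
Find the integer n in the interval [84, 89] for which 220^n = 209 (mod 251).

84

Compute 220^84 mod 251 = 209, then multiply by 220 repeatedly:
  220^84=209
Found 209 at exponent 84.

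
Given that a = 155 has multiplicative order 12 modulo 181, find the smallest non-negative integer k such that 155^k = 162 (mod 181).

3

Successive powers of 155 modulo 181:
  155^0=1  155^1=155  155^2=133  155^3=162
So 155^3 ≡ 162 (mod 181), giving k = 3.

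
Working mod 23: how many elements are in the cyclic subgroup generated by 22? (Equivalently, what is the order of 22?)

2

The order of 22 must divide p − 1 = 22 = 2 · 11.
Divisors: 1, 2, 11, 22.
Check each in increasing order: 22^1 ≡ 22;  22^2 ≡ 1.
Smallest exponent giving 1 is 2.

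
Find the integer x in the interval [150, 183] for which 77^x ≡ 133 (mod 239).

174

Compute 77^150 mod 239 = 220, then multiply by 77 repeatedly:
  77^150=220  77^151=210  77^152=157  77^153=139  77^154=187
  77^155=59  77^156=2  77^157=154  77^158=147  77^159=86
  77^160=169  77^161=107  77^162=113  77^163=97  77^164=60
  77^165=79  77^166=108  77^167=190  77^168=51  77^169=103
  77^170=44  77^171=42  77^172=127  77^173=219  77^174=133
Found 133 at exponent 174.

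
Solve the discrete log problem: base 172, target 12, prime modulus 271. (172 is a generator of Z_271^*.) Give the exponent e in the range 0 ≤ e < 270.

95

Baby-step giant-step with m = ceil(sqrt(270)) = 17.
Baby table (172^j mod 271 for j=0..16):
  0:1  1:172  2:45  3:152  4:128  5:65  6:69  7:215
  8:124  9:190  10:160  11:149  12:154  13:201  14:155  15:102
  16:200
Giant step factor: 172^(-17) ≡ 255 (mod 271).
Scan 12·255^i mod 271 for i = 0, 1, …:
  i=0: 12   i=1: 79   i=2: 91   i=3: 170
  i=4: 261   i=5: 160
Match at i=5, j=10: e = 5·17 + 10 = 95.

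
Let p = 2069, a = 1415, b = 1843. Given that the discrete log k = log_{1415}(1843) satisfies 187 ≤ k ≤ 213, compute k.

196

Compute 1415^187 mod 2069 = 231, then multiply by 1415 repeatedly:
  1415^187=231  1415^188=2032  1415^189=1439  1415^190=289  1415^191=1342
  1415^192=1657  1415^193=478  1415^194=1876  1415^195=13  1415^196=1843
Found 1843 at exponent 196.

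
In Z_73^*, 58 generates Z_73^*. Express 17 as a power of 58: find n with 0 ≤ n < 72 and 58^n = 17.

39

Baby-step giant-step with m = ceil(sqrt(72)) = 9.
Baby table (58^j mod 73 for j=0..8):
  0:1  1:58  2:6  3:56  4:36  5:44  6:70  7:45
  8:55
Giant step factor: 58^(-9) ≡ 63 (mod 73).
Scan 17·63^i mod 73 for i = 0, 1, …:
  i=0: 17   i=1: 49   i=2: 21   i=3: 9
  i=4: 56
Match at i=4, j=3: n = 4·9 + 3 = 39.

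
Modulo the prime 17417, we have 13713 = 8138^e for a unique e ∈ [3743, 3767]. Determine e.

Compute 8138^3743 mod 17417 = 4832, then multiply by 8138 repeatedly:
  8138^3743=4832  8138^3744=12647  8138^3745=4233  8138^3746=14745  8138^3747=9097
  8138^3748=9136  8138^3749=13012  8138^3750=13713
Found 13713 at exponent 3750.

3750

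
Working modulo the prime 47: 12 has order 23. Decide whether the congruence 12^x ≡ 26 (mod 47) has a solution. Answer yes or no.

⟨12⟩ has order 23; its elements mod 47 are {1, 2, 3, 4, 6, 7, 8, 9, 12, 14, 16, 17, 18, 21, 24, 25, 27, 28, 32, 34, 36, 37, 42}.
26 is not in this set.

no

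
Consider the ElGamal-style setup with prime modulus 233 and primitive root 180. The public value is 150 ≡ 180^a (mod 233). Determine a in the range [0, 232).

149

Baby-step giant-step with m = ceil(sqrt(232)) = 16.
Baby table (180^j mod 233 for j=0..15):
  0:1  1:180  2:13  3:10  4:169  5:130  6:100  7:59
  8:135  9:68  10:124  11:185  12:214  13:75  14:219  15:43
Giant step factor: 180^(-16) ≡ 32 (mod 233).
Scan 150·32^i mod 233 for i = 0, 1, …:
  i=0: 150   i=1: 140   i=2: 53   i=3: 65
  i=4: 216   i=5: 155   i=6: 67   i=7: 47
  i=8: 106   i=9: 130
Match at i=9, j=5: a = 9·16 + 5 = 149.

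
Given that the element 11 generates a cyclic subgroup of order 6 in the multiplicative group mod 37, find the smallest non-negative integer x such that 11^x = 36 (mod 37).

3

Successive powers of 11 modulo 37:
  11^0=1  11^1=11  11^2=10  11^3=36
So 11^3 ≡ 36 (mod 37), giving x = 3.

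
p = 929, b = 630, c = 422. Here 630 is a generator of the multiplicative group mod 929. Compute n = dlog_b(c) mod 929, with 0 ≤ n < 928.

403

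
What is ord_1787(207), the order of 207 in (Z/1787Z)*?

1786

The order of 207 must divide p − 1 = 1786 = 2 · 19 · 47.
Divisors: 1, 2, 19, 38, 47, 94, 893, 1786.
Check each in increasing order: 207^1 ≡ 207;  207^2 ≡ 1748;  207^19 ≡ 336;  207^38 ≡ 315;  207^47 ≡ 546;  207^94 ≡ 1474;  207^893 ≡ 1786;  207^1786 ≡ 1.
Smallest exponent giving 1 is 1786.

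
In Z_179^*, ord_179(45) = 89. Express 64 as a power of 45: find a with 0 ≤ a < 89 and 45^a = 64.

Baby-step giant-step with m = ceil(sqrt(89)) = 10.
Baby table (45^j mod 179 for j=0..9):
  0:1  1:45  2:56  3:14  4:93  5:68  6:17  7:49
  8:57  9:59
Giant step factor: 45^(-10) ≡ 173 (mod 179).
Scan 64·173^i mod 179 for i = 0, 1, …:
  i=0: 64   i=1: 153   i=2: 156   i=3: 138
  i=4: 67   i=5: 135   i=6: 85   i=7: 27
  i=8: 17
Match at i=8, j=6: a = 8·10 + 6 = 86.

86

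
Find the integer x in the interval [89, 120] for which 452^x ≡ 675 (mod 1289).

107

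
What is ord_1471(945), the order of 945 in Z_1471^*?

The order of 945 must divide p − 1 = 1470 = 2 · 3 · 5 · 7^2.
Divisors: 1, 2, 3, 5, 6, 7, 10, 14, 15, 21, 30, 35, 42, 49, 70, 98, 105, 147, 210, 245, 294, 490, 735, 1470.
Check each in increasing order: 945^1 ≡ 945;  945^2 ≡ 128;  945^3 ≡ 338;  945^5 ≡ 605;  945^6 ≡ 977;  945^7 ≡ 948;  945^10 ≡ 1217;  945^14 ≡ 1394;  945^15 ≡ 785;  945^21 ≡ 554;  945^30 ≡ 1347;  945^35 ≡ 1.
Smallest exponent giving 1 is 35.

35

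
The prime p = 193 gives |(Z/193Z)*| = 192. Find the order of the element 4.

48

The order of 4 must divide p − 1 = 192 = 2^6 · 3.
Divisors: 1, 2, 3, 4, 6, 8, 12, 16, 24, 32, 48, 64, 96, 192.
Check each in increasing order: 4^1 ≡ 4;  4^2 ≡ 16;  4^3 ≡ 64;  4^4 ≡ 63;  4^6 ≡ 43;  4^8 ≡ 109;  4^12 ≡ 112;  4^16 ≡ 108;  4^24 ≡ 192;  4^32 ≡ 84;  4^48 ≡ 1.
Smallest exponent giving 1 is 48.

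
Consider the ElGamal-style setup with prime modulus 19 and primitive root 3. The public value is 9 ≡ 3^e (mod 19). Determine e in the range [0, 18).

Successive powers of 3 modulo 19:
  3^0=1  3^1=3  3^2=9
So 3^2 ≡ 9 (mod 19), giving e = 2.

2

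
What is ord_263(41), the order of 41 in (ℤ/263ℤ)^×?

The order of 41 must divide p − 1 = 262 = 2 · 131.
Divisors: 1, 2, 131, 262.
Check each in increasing order: 41^1 ≡ 41;  41^2 ≡ 103;  41^131 ≡ 262;  41^262 ≡ 1.
Smallest exponent giving 1 is 262.

262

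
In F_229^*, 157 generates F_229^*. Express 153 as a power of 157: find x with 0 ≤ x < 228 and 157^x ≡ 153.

Baby-step giant-step with m = ceil(sqrt(228)) = 16.
Baby table (157^j mod 229 for j=0..15):
  0:1  1:157  2:146  3:22  4:19  5:6  6:26  7:189
  8:132  9:114  10:36  11:156  12:218  13:105  14:226  15:216
Giant step factor: 157^(-16) ≡ 126 (mod 229).
Scan 153·126^i mod 229 for i = 0, 1, …:
  i=0: 153   i=1: 42   i=2: 25   i=3: 173
  i=4: 43   i=5: 151   i=6: 19
Match at i=6, j=4: x = 6·16 + 4 = 100.

100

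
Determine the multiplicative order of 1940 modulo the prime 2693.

673

The order of 1940 must divide p − 1 = 2692 = 2^2 · 673.
Divisors: 1, 2, 4, 673, 1346, 2692.
Check each in increasing order: 1940^1 ≡ 1940;  1940^2 ≡ 1479;  1940^4 ≡ 725;  1940^673 ≡ 1.
Smallest exponent giving 1 is 673.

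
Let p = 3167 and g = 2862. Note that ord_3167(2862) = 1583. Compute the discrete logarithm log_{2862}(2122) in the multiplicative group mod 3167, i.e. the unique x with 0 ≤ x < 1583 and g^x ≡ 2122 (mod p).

1130

Baby-step giant-step with m = ceil(sqrt(1583)) = 40.
Baby table (2862^j mod 3167 for j=0..39):
  0:1  1:2862  2:1182  3:528  4:477  5:197  6:88  7:1663
  8:2672  9:2126  10:805  11:1501  12:1410  13:662  14:778  15:235
  16:1166  17:2241  18:567  19:1250  20:1957  21:1678  22:1264  23:854
  24:2391  25:2322  26:1198  27:1982  28:387  29:2311  30:1386  31:1648
  32:913  33:231  34:2386  35:680  36:1622  37:2509  38:1169  39:1326
Giant step factor: 2862^(-40) ≡ 77 (mod 3167).
Scan 2122·77^i mod 3167 for i = 0, 1, …:
  i=0: 2122   i=1: 1877   i=2: 2014   i=3: 3062
  i=4: 1416   i=5: 1354   i=6: 2914   i=7: 2688
  i=8: 1121   i=9: 808     …   i=27: 1450
  i=28: 805
Match at i=28, j=10: x = 28·40 + 10 = 1130.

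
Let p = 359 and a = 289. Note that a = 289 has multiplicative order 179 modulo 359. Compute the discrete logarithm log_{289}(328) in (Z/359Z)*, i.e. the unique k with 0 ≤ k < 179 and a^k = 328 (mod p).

42

Baby-step giant-step with m = ceil(sqrt(179)) = 14.
Baby table (289^j mod 359 for j=0..13):
  0:1  1:289  2:233  3:204  4:80  5:144  6:331  7:165
  8:297  9:32  10:273  11:276  12:66  13:47
Giant step factor: 289^(-14) ≡ 73 (mod 359).
Scan 328·73^i mod 359 for i = 0, 1, …:
  i=0: 328   i=1: 250   i=2: 300   i=3: 1
Match at i=3, j=0: k = 3·14 + 0 = 42.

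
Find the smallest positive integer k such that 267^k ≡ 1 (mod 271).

The order of 267 must divide p − 1 = 270 = 2 · 3^3 · 5.
Divisors: 1, 2, 3, 5, 6, 9, 10, 15, 18, 27, 30, 45, 54, 90, 135, 270.
Check each in increasing order: 267^1 ≡ 267;  267^2 ≡ 16;  267^3 ≡ 207;  267^5 ≡ 60;  267^6 ≡ 31;  267^9 ≡ 184;  267^10 ≡ 77;  267^15 ≡ 13;  267^18 ≡ 252;  267^27 ≡ 27;  267^30 ≡ 169;  267^45 ≡ 29;  267^54 ≡ 187;  267^90 ≡ 28;  267^135 ≡ 270;  267^270 ≡ 1.
Smallest exponent giving 1 is 270.

270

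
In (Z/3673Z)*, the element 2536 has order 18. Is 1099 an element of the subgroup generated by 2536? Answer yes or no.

yes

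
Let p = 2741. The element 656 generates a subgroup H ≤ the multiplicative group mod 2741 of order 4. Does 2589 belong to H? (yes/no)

⟨656⟩ has order 4; its elements mod 2741 are {1, 656, 2085, 2740}.
2589 is not in this set.

no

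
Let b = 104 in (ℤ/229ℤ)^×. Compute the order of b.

19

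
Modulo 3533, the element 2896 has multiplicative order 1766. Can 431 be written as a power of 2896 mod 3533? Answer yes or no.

no

431 ∈ ⟨2896⟩ iff 431^1766 ≡ 1 (mod 3533), since |⟨2896⟩| = 1766.
431^1766 mod 3533 = 3532.
Since 3532 ≠ 1, 431 does not lie in the subgroup.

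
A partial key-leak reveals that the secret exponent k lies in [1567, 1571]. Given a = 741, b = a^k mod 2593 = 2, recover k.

Compute 741^1567 mod 2593 = 14, then multiply by 741 repeatedly:
  741^1567=14  741^1568=2
Found 2 at exponent 1568.

1568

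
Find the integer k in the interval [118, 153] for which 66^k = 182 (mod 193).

147

Compute 66^118 mod 193 = 139, then multiply by 66 repeatedly:
  66^118=139  66^119=103  66^120=43  66^121=136  66^122=98
  66^123=99  66^124=165  66^125=82  66^126=8  66^127=142
  66^128=108  66^129=180  66^130=107  66^131=114  66^132=190
  66^133=188  66^134=56  66^135=29  66^136=177  66^137=102
  66^138=170  66^139=26  66^140=172  66^141=158  66^142=6
  66^143=10  66^144=81  66^145=135  66^146=32  66^147=182
Found 182 at exponent 147.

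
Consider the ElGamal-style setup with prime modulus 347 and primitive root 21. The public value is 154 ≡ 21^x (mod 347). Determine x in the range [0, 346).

290

Baby-step giant-step with m = ceil(sqrt(346)) = 19.
Baby table (21^j mod 347 for j=0..18):
  0:1  1:21  2:94  3:239  4:161  5:258  6:213  7:309
  8:243  9:245  10:287  11:128  12:259  13:234  14:56  15:135
  16:59  17:198  18:341
Giant step factor: 21^(-19) ≡ 179 (mod 347).
Scan 154·179^i mod 347 for i = 0, 1, …:
  i=0: 154   i=1: 153   i=2: 321   i=3: 204
  i=4: 81   i=5: 272   i=6: 108   i=7: 247
  i=8: 144   i=9: 98     …   i=14: 110
  i=15: 258
Match at i=15, j=5: x = 15·19 + 5 = 290.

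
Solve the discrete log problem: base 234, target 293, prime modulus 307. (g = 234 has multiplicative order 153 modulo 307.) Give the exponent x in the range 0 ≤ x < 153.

23

Successive powers of 234 modulo 307:
  234^0=1  234^1=234  234^2=110  234^3=259  234^4=127  234^5=246
  234^6=155  234^7=44  234^8=165  234^9=235  234^10=37  234^11=62
  234^12=79  234^13=66  234^14=94  234^15=199  234^16=209  234^17=93
  234^18=272  234^19=99  234^20=141  234^21=145  234^22=160  234^23=293
So 234^23 ≡ 293 (mod 307), giving x = 23.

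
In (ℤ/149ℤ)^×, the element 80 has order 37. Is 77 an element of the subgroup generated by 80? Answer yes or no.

no

77 ∈ ⟨80⟩ iff 77^37 ≡ 1 (mod 149), since |⟨80⟩| = 37.
77^37 mod 149 = 44.
Since 44 ≠ 1, 77 does not lie in the subgroup.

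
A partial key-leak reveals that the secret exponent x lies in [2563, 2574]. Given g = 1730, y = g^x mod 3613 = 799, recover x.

Compute 1730^2563 mod 3613 = 2032, then multiply by 1730 repeatedly:
  1730^2563=2032  1730^2564=3524  1730^2565=1389  1730^2566=325  1730^2567=2235
  1730^2568=640  1730^2569=1622  1730^2570=2372  1730^2571=2805  1730^2572=391
  1730^2573=799
Found 799 at exponent 2573.

2573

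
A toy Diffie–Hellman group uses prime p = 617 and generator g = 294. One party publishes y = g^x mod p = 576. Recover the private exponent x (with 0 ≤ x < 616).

Baby-step giant-step with m = ceil(sqrt(616)) = 25.
Baby table (294^j mod 617 for j=0..24):
  0:1  1:294  2:56  3:422  4:51  5:186  6:388  7:544
  8:133  9:231  10:44  11:596  12:613  13:58  14:393  15:163
  16:413  17:490  18:299  19:292  20:85  21:310  22:441  23:84
  24:16
Giant step factor: 294^(-25) ≡ 492 (mod 617).
Scan 576·492^i mod 617 for i = 0, 1, …:
  i=0: 576   i=1: 189   i=2: 438   i=3: 163
Match at i=3, j=15: x = 3·25 + 15 = 90.

90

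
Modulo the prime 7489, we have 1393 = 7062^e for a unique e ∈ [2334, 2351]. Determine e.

2351

Compute 7062^2334 mod 7489 = 2909, then multiply by 7062 repeatedly:
  7062^2334=2909  7062^2335=1031  7062^2336=1614  7062^2337=7299  7062^2338=6240
  7062^2339=1604  7062^2340=4080  7062^2341=2777  7062^2342=4972  7062^2343=3832
  7062^2344=3827  7062^2345=5962  7062^2346=486  7062^2347=2170  7062^2348=2046
  7062^2349=2571  7062^2350=3066  7062^2351=1393
Found 1393 at exponent 2351.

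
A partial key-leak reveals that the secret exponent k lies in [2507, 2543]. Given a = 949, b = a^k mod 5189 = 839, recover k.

2535

Compute 949^2507 mod 5189 = 775, then multiply by 949 repeatedly:
  949^2507=775  949^2508=3826  949^2509=3763  949^2510=1055  949^2511=4907
  949^2512=2210  949^2513=934  949^2514=4236  949^2515=3678  949^2516=3414
  949^2517=1950  949^2518=3266  949^2519=1601  949^2520=4161  949^2521=5149
  949^2522=3552  949^2523=3187  949^2524=4465  949^2525=3061  949^2526=4238
  949^2527=387  949^2528=4033  949^2529=3024  949^2530=259  949^2531=1908
  949^2532=4920  949^2533=4169  949^2534=2363  949^2535=839
Found 839 at exponent 2535.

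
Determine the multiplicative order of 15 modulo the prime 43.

The order of 15 must divide p − 1 = 42 = 2 · 3 · 7.
Divisors: 1, 2, 3, 6, 7, 14, 21, 42.
Check each in increasing order: 15^1 ≡ 15;  15^2 ≡ 10;  15^3 ≡ 21;  15^6 ≡ 11;  15^7 ≡ 36;  15^14 ≡ 6;  15^21 ≡ 1.
Smallest exponent giving 1 is 21.

21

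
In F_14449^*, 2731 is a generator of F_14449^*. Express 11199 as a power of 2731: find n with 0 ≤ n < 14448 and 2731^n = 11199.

Baby-step giant-step with m = ceil(sqrt(14448)) = 121.
Baby table (2731^j mod 14449 for j=0..120):
  0:1  1:2731  2:2677  3:14142  4:14074  5:1754  6:7555  7:13982
  8:10584  9:6904  10:13328  11:1737  12:4475  13:11820  14:1354  15:13279
  16:12408  17:3343  18:12414  19:5280  20:14027  21:3438  22:11777  23:13962
  24:13760  25:11160  26:5019  27:9237  28:12742  29:5210  30:10694  31:3885
  32:4369  33:11314  34:6572  35:2474  36:8811  37:5256  38:6279  39:11435
  40:4696  41:8513  42:562  43:3228  44:1778  45:854  46:5985  47:3216
  48:12353  49:12077  50:9669  51:7716  52:5754  53:8111  54:824  55:10749
  56:9600  57:7114  58:8878  59:396  60:12250  61:5315  62:8469  63:10439
  64:1032  65:837  66:2905  67:1054  68:3123  69:4003  70:8749  71:9322
  72:13693  73:1571  74:13497  75:908  76:8969  77:3284  78:10224  79:6276
  80:3242  81:11114  82:9434  83:1687  84:12415  85:8011  86:2255  87:3131
  88:11402  89:1267  90:6866  91:10693  92:1154  93:1692  94:11621  95:6947
  96:720  97:1256  98:5723  99:10144  100:4531  101:5817  102:6776  103:10536
  104:5857  105:424  106:2024  107:8026  108:14322  109:14388  110:6797  111:10091
  112:4278  113:8426  114:8598  115:1513  116:14038  117:4581  118:12326  119:10585
  120:9635
Giant step factor: 2731^(-121) ≡ 9611 (mod 14449).
Scan 11199·9611^i mod 14449 for i = 0, 1, …:
  i=0: 11199   i=1: 2988   i=2: 7505   i=3: 1147
  i=4: 13679   i=5: 11867   i=6: 7780   i=7: 5
  i=8: 4708   i=9: 8769     …   i=75: 10466
  i=76: 9237
Match at i=76, j=27: n = 76·121 + 27 = 9223.

9223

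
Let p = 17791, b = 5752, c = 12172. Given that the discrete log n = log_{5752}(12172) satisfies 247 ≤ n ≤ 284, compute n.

Compute 5752^247 mod 17791 = 5956, then multiply by 5752 repeatedly:
  5752^247=5956  5752^248=11237  5752^249=521  5752^250=7904  5752^251=7803
  5752^252=13954  5752^253=8207  5752^254=7141  5752^255=13404  5752^256=11405
  5752^257=6143  5752^258=1610  5752^259=9400  5752^260=1951  5752^261=13822
  5752^262=13956  5752^263=1920  5752^264=13420  5752^265=14482  5752^266=3002
  5752^267=10234  5752^268=13340  5752^269=16888  5752^270=916  5752^271=2696
  5752^272=11431  5752^273=13367  5752^274=12073  5752^275=5623  5752^276=17249
  5752^277=13632  5752^278=6327  5752^279=10309  5752^280=17756  5752^281=12172
Found 12172 at exponent 281.

281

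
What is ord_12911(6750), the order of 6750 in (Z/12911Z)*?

6455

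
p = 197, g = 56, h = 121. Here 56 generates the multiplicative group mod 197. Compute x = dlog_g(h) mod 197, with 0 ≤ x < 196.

Baby-step giant-step with m = ceil(sqrt(196)) = 14.
Baby table (56^j mod 197 for j=0..13):
  0:1  1:56  2:181  3:89  4:59  5:152  6:41  7:129
  8:132  9:103  10:55  11:125  12:105  13:167
Giant step factor: 56^(-14) ≡ 161 (mod 197).
Scan 121·161^i mod 197 for i = 0, 1, …:
  i=0: 121   i=1: 175   i=2: 4   i=3: 53
  i=4: 62   i=5: 132
Match at i=5, j=8: x = 5·14 + 8 = 78.

78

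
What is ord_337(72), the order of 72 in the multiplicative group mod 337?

The order of 72 must divide p − 1 = 336 = 2^4 · 3 · 7.
Divisors: 1, 2, 3, 4, 6, 7, 8, 12, 14, 16, 21, 24, 28, 42, 48, 56, 84, 112, 168, 336.
Check each in increasing order: 72^1 ≡ 72;  72^2 ≡ 129;  72^3 ≡ 189;  72^4 ≡ 128;  72^6 ≡ 336;  72^7 ≡ 265;  72^8 ≡ 208;  72^12 ≡ 1.
Smallest exponent giving 1 is 12.

12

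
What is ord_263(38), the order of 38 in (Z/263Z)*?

The order of 38 must divide p − 1 = 262 = 2 · 131.
Divisors: 1, 2, 131, 262.
Check each in increasing order: 38^1 ≡ 38;  38^2 ≡ 129;  38^131 ≡ 262;  38^262 ≡ 1.
Smallest exponent giving 1 is 262.

262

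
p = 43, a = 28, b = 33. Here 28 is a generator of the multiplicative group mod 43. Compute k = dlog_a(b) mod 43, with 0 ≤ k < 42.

23

Baby-step giant-step with m = ceil(sqrt(42)) = 7.
Baby table (28^j mod 43 for j=0..6):
  0:1  1:28  2:10  3:22  4:14  5:5  6:11
Giant step factor: 28^(-7) ≡ 37 (mod 43).
Scan 33·37^i mod 43 for i = 0, 1, …:
  i=0: 33   i=1: 17   i=2: 27   i=3: 10
Match at i=3, j=2: k = 3·7 + 2 = 23.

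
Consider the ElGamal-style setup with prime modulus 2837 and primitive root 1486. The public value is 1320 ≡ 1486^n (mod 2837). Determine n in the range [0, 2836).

Baby-step giant-step with m = ceil(sqrt(2836)) = 54.
Baby table (1486^j mod 2837 for j=0..53):
  0:1  1:1486  2:1010  3:87  4:1617  5:2760  6:1895  7:1666
  8:1812  9:319  10:255  11:1609  12:2220  13:2326  14:970  15:224
  16:935  17:2117  18:2466  19:1909  20:2611  21:1767  22:1537  23:197
  24:531  25:380  26:117  27:805  28:1853  29:1668  30:1947  31:2339
  32:429  33:2006  34:2066  35:442  36:1465  37:1011  38:1573  39:2627
  40:10  41:675  42:1589  43:870  44:1985  45:2067  46:1928  47:2475
  48:1098  49:353  50:2550  51:1905  52:2341  53:564
Giant step factor: 1486^(-54) ≡ 1675 (mod 2837).
Scan 1320·1675^i mod 2837 for i = 0, 1, …:
  i=0: 1320   i=1: 977   i=2: 2363   i=3: 410
  i=4: 196   i=5: 2045   i=6: 1116   i=7: 2554
  i=8: 2591   i=9: 2152     …   i=43: 96
  i=44: 1928
Match at i=44, j=46: n = 44·54 + 46 = 2422.

2422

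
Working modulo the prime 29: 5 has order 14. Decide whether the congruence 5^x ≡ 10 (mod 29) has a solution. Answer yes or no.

⟨5⟩ has order 14; its elements mod 29 are {1, 4, 5, 6, 7, 9, 13, 16, 20, 22, 23, 24, 25, 28}.
10 is not in this set.

no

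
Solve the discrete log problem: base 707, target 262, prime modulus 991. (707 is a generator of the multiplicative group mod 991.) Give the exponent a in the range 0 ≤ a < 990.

Baby-step giant-step with m = ceil(sqrt(990)) = 32.
Baby table (707^j mod 991 for j=0..31):
  0:1  1:707  2:385  3:661  4:566  5:789  6:881  7:519
  8:263  9:624  10:173  11:418  12:208  13:388  14:800  15:730
  16:790  17:597  18:904  19:924  20:199  21:962  22:308  23:727
  24:651  25:433  26:903  27:217  28:805  29:301  30:733  31:929
Giant step factor: 707^(-32) ≡ 349 (mod 991).
Scan 262·349^i mod 991 for i = 0, 1, …:
  i=0: 262   i=1: 266   i=2: 671   i=3: 303
  i=4: 701   i=5: 863   i=6: 914   i=7: 875
  i=8: 147   i=9: 762     …   i=13: 140
  i=14: 301
Match at i=14, j=29: a = 14·32 + 29 = 477.

477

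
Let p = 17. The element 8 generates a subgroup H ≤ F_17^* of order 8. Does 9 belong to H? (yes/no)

⟨8⟩ has order 8; its elements mod 17 are {1, 2, 4, 8, 9, 13, 15, 16}.
9 is in this set.

yes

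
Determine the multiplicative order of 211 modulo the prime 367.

The order of 211 must divide p − 1 = 366 = 2 · 3 · 61.
Divisors: 1, 2, 3, 6, 61, 122, 183, 366.
Check each in increasing order: 211^1 ≡ 211;  211^2 ≡ 114;  211^3 ≡ 199;  211^6 ≡ 332;  211^61 ≡ 1.
Smallest exponent giving 1 is 61.

61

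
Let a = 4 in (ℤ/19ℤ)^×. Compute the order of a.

9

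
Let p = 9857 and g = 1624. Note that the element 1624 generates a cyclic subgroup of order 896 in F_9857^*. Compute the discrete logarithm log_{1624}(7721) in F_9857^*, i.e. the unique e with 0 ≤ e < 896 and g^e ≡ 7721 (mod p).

343

Baby-step giant-step with m = ceil(sqrt(896)) = 30.
Baby table (1624^j mod 9857 for j=0..29):
  0:1  1:1624  2:5557  3:5413  4:8125  5:6334  6:5565  7:8548
  8:3296  9:353  10:1566  11:78  12:8388  13:9595  14:8220  15:2902
  16:1202  17:362  18:6325  19:806  20:7820  21:3864  22:6084  23:3702
  24:9135  25:455  26:9502  27:5043  28:8522  29:500
Giant step factor: 1624^(-30) ≡ 7320 (mod 9857).
Scan 7721·7320^i mod 9857 for i = 0, 1, …:
  i=0: 7721   i=1: 7539   i=2: 5994   i=3: 2573
  i=4: 7490   i=5: 2166   i=6: 5064   i=7: 6160
  i=8: 5282   i=9: 5086   i=10: 9488   i=11: 9595
Match at i=11, j=13: e = 11·30 + 13 = 343.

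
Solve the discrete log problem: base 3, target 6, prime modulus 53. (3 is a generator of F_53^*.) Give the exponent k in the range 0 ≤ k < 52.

50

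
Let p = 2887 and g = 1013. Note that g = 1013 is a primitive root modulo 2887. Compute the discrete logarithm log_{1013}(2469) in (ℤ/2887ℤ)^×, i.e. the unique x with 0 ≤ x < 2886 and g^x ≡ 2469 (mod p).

Baby-step giant-step with m = ceil(sqrt(2886)) = 54.
Baby table (1013^j mod 2887 for j=0..53):
  0:1  1:1013  2:1284  3:1542  4:179  5:2333  6:1763  7:1753
  8:284  9:1879  10:894  11:1991  12:1757  13:1449  14:1241  15:1288
  16:2707  17:2428  18:2727  19:2479  20:2424  21:1562  22:230  23:2030
  24:846  25:2446  26:752  27:2495  28:1310  29:1897  30:1806  31:2007
  32:643  33:1784  34:2817  35:1265  36:2504  37:1766  38:1905  39:1249
  40:731  41:1431  42:329  43:1272  44:934  45:2093  46:1151  47:2502
  48:2627  49:2224  50:1052  51:373  52:2539  53:2577
Giant step factor: 1013^(-54) ≡ 2803 (mod 2887).
Scan 2469·2803^i mod 2887 for i = 0, 1, …:
  i=0: 2469   i=1: 468   i=2: 1106   i=3: 2367
  i=4: 375   i=5: 257   i=6: 1508   i=7: 356
  i=8: 1853   i=9: 246     …   i=49: 1222
  i=50: 1284
Match at i=50, j=2: x = 50·54 + 2 = 2702.

2702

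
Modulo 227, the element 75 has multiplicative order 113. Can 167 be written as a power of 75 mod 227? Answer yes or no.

yes

167 ∈ ⟨75⟩ iff 167^113 ≡ 1 (mod 227), since |⟨75⟩| = 113.
167^113 mod 227 = 1.
Since 1 = 1, 167 lies in the subgroup.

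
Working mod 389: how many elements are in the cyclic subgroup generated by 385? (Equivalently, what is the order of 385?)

The order of 385 must divide p − 1 = 388 = 2^2 · 97.
Divisors: 1, 2, 4, 97, 194, 388.
Check each in increasing order: 385^1 ≡ 385;  385^2 ≡ 16;  385^4 ≡ 256;  385^97 ≡ 1.
Smallest exponent giving 1 is 97.

97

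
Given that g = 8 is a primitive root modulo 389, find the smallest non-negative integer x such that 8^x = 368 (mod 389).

Baby-step giant-step with m = ceil(sqrt(388)) = 20.
Baby table (8^j mod 389 for j=0..19):
  0:1  1:8  2:64  3:123  4:206  5:92  6:347  7:53
  8:35  9:280  10:295  11:26  12:208  13:108  14:86  15:299
  16:58  17:75  18:211  19:132
Giant step factor: 8^(-20) ≡ 7 (mod 389).
Scan 368·7^i mod 389 for i = 0, 1, …:
  i=0: 368   i=1: 242   i=2: 138   i=3: 188
  i=4: 149   i=5: 265   i=6: 299
Match at i=6, j=15: x = 6·20 + 15 = 135.

135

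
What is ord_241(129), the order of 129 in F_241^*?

The order of 129 must divide p − 1 = 240 = 2^4 · 3 · 5.
Divisors: 1, 2, 3, 4, 5, 6, 8, 10, 12, 15, 16, 20, 24, 30, 40, 48, 60, 80, 120, 240.
Check each in increasing order: 129^1 ≡ 129;  129^2 ≡ 12;  129^3 ≡ 102;  129^4 ≡ 144;  129^5 ≡ 19;  129^6 ≡ 41;  129^8 ≡ 10;  129^10 ≡ 120;  129^12 ≡ 235;  129^15 ≡ 111;  129^16 ≡ 100;  129^20 ≡ 181;  129^24 ≡ 36;  129^30 ≡ 30;  129^40 ≡ 226;  129^48 ≡ 91;  129^60 ≡ 177;  129^80 ≡ 225;  129^120 ≡ 240;  129^240 ≡ 1.
Smallest exponent giving 1 is 240.

240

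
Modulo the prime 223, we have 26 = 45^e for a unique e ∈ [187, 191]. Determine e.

189

Compute 45^187 mod 223 = 51, then multiply by 45 repeatedly:
  45^187=51  45^188=65  45^189=26
Found 26 at exponent 189.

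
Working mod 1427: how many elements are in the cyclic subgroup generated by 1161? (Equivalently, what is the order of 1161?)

The order of 1161 must divide p − 1 = 1426 = 2 · 23 · 31.
Divisors: 1, 2, 23, 31, 46, 62, 713, 1426.
Check each in increasing order: 1161^1 ≡ 1161;  1161^2 ≡ 833;  1161^23 ≡ 725;  1161^31 ≡ 1342;  1161^46 ≡ 489;  1161^62 ≡ 90;  1161^713 ≡ 1.
Smallest exponent giving 1 is 713.

713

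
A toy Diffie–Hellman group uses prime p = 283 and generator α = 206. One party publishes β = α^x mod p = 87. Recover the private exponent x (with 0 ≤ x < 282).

Baby-step giant-step with m = ceil(sqrt(282)) = 17.
Baby table (206^j mod 283 for j=0..16):
  0:1  1:206  2:269  3:229  4:196  5:190  6:86  7:170
  8:211  9:167  10:159  11:209  12:38  13:187  14:34  15:212
  16:90
Giant step factor: 206^(-17) ≡ 162 (mod 283).
Scan 87·162^i mod 283 for i = 0, 1, …:
  i=0: 87   i=1: 227   i=2: 267   i=3: 238
  i=4: 68   i=5: 262   i=6: 277   i=7: 160
  i=8: 167
Match at i=8, j=9: x = 8·17 + 9 = 145.

145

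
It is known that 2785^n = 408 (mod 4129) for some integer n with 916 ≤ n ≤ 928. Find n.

Compute 2785^916 mod 4129 = 3803, then multiply by 2785 repeatedly:
  2785^916=3803  2785^917=470  2785^918=57  2785^919=1843  2785^920=408
Found 408 at exponent 920.

920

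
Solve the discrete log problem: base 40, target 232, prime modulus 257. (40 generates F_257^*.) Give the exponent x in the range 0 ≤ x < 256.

162

Baby-step giant-step with m = ceil(sqrt(256)) = 16.
Baby table (40^j mod 257 for j=0..15):
  0:1  1:40  2:58  3:7  4:23  5:149  6:49  7:161
  8:15  9:86  10:99  11:105  12:88  13:179  14:221  15:102
Giant step factor: 40^(-16) ≡ 8 (mod 257).
Scan 232·8^i mod 257 for i = 0, 1, …:
  i=0: 232   i=1: 57   i=2: 199   i=3: 50
  i=4: 143   i=5: 116   i=6: 157   i=7: 228
  i=8: 25   i=9: 200   i=10: 58
Match at i=10, j=2: x = 10·16 + 2 = 162.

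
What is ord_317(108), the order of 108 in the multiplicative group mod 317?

316

The order of 108 must divide p − 1 = 316 = 2^2 · 79.
Divisors: 1, 2, 4, 79, 158, 316.
Check each in increasing order: 108^1 ≡ 108;  108^2 ≡ 252;  108^4 ≡ 104;  108^79 ≡ 203;  108^158 ≡ 316;  108^316 ≡ 1.
Smallest exponent giving 1 is 316.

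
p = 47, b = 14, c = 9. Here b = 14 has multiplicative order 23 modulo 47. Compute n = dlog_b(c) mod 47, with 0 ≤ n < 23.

10

Successive powers of 14 modulo 47:
  14^0=1  14^1=14  14^2=8  14^3=18  14^4=17  14^5=3
  14^6=42  14^7=24  14^8=7  14^9=4  14^10=9
So 14^10 ≡ 9 (mod 47), giving n = 10.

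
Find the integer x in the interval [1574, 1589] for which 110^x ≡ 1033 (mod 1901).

Compute 110^1574 mod 1901 = 1725, then multiply by 110 repeatedly:
  110^1574=1725  110^1575=1551  110^1576=1421  110^1577=428  110^1578=1456
  110^1579=476  110^1580=1033
Found 1033 at exponent 1580.

1580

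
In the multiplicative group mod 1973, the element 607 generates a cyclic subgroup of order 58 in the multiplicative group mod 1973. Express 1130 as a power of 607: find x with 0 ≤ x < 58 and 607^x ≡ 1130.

12

Baby-step giant-step with m = ceil(sqrt(58)) = 8.
Baby table (607^j mod 1973 for j=0..7):
  0:1  1:607  2:1471  3:1101  4:1433  5:1711  6:779  7:1306
Giant step factor: 607^(-8) ≡ 1763 (mod 1973).
Scan 1130·1763^i mod 1973 for i = 0, 1, …:
  i=0: 1130   i=1: 1433
Match at i=1, j=4: x = 1·8 + 4 = 12.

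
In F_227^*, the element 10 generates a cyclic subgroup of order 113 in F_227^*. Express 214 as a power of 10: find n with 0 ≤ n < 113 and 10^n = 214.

71

Baby-step giant-step with m = ceil(sqrt(113)) = 11.
Baby table (10^j mod 227 for j=0..10):
  0:1  1:10  2:100  3:92  4:12  5:120  6:65  7:196
  8:144  9:78  10:99
Giant step factor: 10^(-11) ≡ 36 (mod 227).
Scan 214·36^i mod 227 for i = 0, 1, …:
  i=0: 214   i=1: 213   i=2: 177   i=3: 16
  i=4: 122   i=5: 79   i=6: 120
Match at i=6, j=5: n = 6·11 + 5 = 71.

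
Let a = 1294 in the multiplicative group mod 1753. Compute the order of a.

438

The order of 1294 must divide p − 1 = 1752 = 2^3 · 3 · 73.
Divisors: 1, 2, 3, 4, 6, 8, 12, 24, 73, 146, 219, 292, 438, 584, 876, 1752.
Check each in increasing order: 1294^1 ≡ 1294;  1294^2 ≡ 321;  1294^3 ≡ 1666;  1294^4 ≡ 1367;  1294^6 ≡ 557;  1294^8 ≡ 1744;  1294^12 ≡ 1721;  1294^24 ≡ 1024;  1294^73 ≡ 1571;  1294^146 ≡ 1570;  1294^219 ≡ 1752;  1294^292 ≡ 182;  1294^438 ≡ 1.
Smallest exponent giving 1 is 438.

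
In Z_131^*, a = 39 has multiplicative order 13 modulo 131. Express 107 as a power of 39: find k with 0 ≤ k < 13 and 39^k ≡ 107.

3

Successive powers of 39 modulo 131:
  39^0=1  39^1=39  39^2=80  39^3=107
So 39^3 ≡ 107 (mod 131), giving k = 3.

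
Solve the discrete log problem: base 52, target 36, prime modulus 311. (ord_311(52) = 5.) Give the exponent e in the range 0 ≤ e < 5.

3

Successive powers of 52 modulo 311:
  52^0=1  52^1=52  52^2=216  52^3=36
So 52^3 ≡ 36 (mod 311), giving e = 3.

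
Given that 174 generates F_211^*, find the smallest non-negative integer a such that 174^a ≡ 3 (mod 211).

181

Baby-step giant-step with m = ceil(sqrt(210)) = 15.
Baby table (174^j mod 211 for j=0..14):
  0:1  1:174  2:103  3:198  4:59  5:138  6:169  7:77
  8:105  9:124  10:54  11:112  12:76  13:142  14:21
Giant step factor: 174^(-15) ≡ 63 (mod 211).
Scan 3·63^i mod 211 for i = 0, 1, …:
  i=0: 3   i=1: 189   i=2: 91   i=3: 36
  i=4: 158   i=5: 37   i=6: 10   i=7: 208
  i=8: 22   i=9: 120   i=10: 175   i=11: 53
  i=12: 174
Match at i=12, j=1: a = 12·15 + 1 = 181.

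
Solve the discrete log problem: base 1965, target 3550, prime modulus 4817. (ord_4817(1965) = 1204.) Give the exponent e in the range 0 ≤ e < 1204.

563

Baby-step giant-step with m = ceil(sqrt(1204)) = 35.
Baby table (1965^j mod 4817 for j=0..34):
  0:1  1:1965  2:2808  3:2255  4:4252  5:2502  6:3090  7:2430
  8:1303  9:2568  10:2721  11:4712  12:806  13:3814  14:4075  15:1521
  16:2225  17:3106  18:151  19:2878  20:112  21:3315  22:1391  23:2076
  24:4158  25:838  26:4073  27:2408  28:1426  29:3413  30:1281  31:2691
  32:3566  33:3272  34:3602
Giant step factor: 1965^(-35) ≡ 1878 (mod 4817).
Scan 3550·1878^i mod 4817 for i = 0, 1, …:
  i=0: 3550   i=1: 172   i=2: 277   i=3: 4787
  i=4: 1464   i=5: 3702   i=6: 1425   i=7: 2715
  i=8: 2384   i=9: 2159     …   i=15: 2461
  i=16: 2255
Match at i=16, j=3: e = 16·35 + 3 = 563.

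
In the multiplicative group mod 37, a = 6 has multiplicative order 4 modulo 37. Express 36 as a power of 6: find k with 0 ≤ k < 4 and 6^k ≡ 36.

2

Successive powers of 6 modulo 37:
  6^0=1  6^1=6  6^2=36
So 6^2 ≡ 36 (mod 37), giving k = 2.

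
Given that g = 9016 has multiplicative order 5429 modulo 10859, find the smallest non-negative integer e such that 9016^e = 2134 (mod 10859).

Baby-step giant-step with m = ceil(sqrt(5429)) = 74.
Baby table (9016^j mod 10859 for j=0..73):
  0:1  1:9016  2:8641  3:4790  4:397  5:6741  6:9892  7:1305
  8:5583  9:4863  10:7025  11:7712  12:1215  13:8568  14:9021  15:10285
  16:4559  17:2629  18:8726  19:161  20:7329  21:1249  22:201  23:9622
  24:10260  25:7198  26:3784  27:8425  28:1095  29:1689  30:3706  31:153
  32:355  33:8134  34:5317  35:6446  36:10627  37:4075  38:4203  39:7197
  40:5627  41:10643  42:7164  43:1292  44:7824  45:1120  46:9909  47:2551
  48:454  49:10280  50:2915  51:2860  52:6494  53:9035  54:6201  55:6084
  56:4535  57:3425  58:7663  59:4650  60:8660  61:2350  62:1691  63:20
  64:6576  65:9935  66:8928  67:7940  68:4512  69:2378  70:4382  71:3070
  72:10388  73:10192
Giant step factor: 9016^(-74) ≡ 3654 (mod 10859).
Scan 2134·3654^i mod 10859 for i = 0, 1, …:
  i=0: 2134   i=1: 874   i=2: 1050   i=3: 3473
  i=4: 7030   i=5: 6085   i=6: 6217   i=7: 10749
  i=8: 10702   i=9: 1849     …   i=25: 7584
  i=26: 10627
Match at i=26, j=36: e = 26·74 + 36 = 1960.

1960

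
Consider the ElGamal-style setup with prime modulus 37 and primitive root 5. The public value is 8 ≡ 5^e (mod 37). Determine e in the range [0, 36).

33

Successive powers of 5 modulo 37:
  5^0=1  5^1=5  5^2=25  5^3=14  5^4=33  5^5=17
  5^6=11  5^7=18  5^8=16  5^9=6  5^10=30  5^11=2
  5^12=10  5^13=13  5^14=28  5^15=29  5^16=34  5^17=22
  5^18=36  5^19=32  5^20=12  5^21=23  5^22=4  5^23=20
  5^24=26  5^25=19  5^26=21  5^27=31  5^28=7  5^29=35
  5^30=27  5^31=24  5^32=9  5^33=8
So 5^33 ≡ 8 (mod 37), giving e = 33.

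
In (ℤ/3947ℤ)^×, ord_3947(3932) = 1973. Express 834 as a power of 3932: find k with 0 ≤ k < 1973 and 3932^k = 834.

Baby-step giant-step with m = ceil(sqrt(1973)) = 45.
Baby table (3932^j mod 3947 for j=0..44):
  0:1  1:3932  2:225  3:572  4:3261  5:2396  6:3530  7:2308
  8:903  9:2243  10:1878  11:3406  12:221  13:632  14:2361  15:108
  16:2327  17:618  18:2571  19:905  20:2213  21:2328  22:603  23:2796
  24:1477  25:1527  26:777  27:186  28:1157  29:2380  30:3770  31:2655
  32:3592  33:1378  34:3012  35:2184  36:2763  37:1972  38:1996  39:1636
  40:3089  41:1029  42:353  43:2599  44:485
Giant step factor: 3932^(-45) ≡ 2812 (mod 3947).
Scan 834·2812^i mod 3947 for i = 0, 1, …:
  i=0: 834   i=1: 690   i=2: 2303   i=3: 2956
  i=4: 3837   i=5: 2493   i=6: 444   i=7: 1276
  i=8: 289   i=9: 3533     …   i=16: 616
  i=17: 3406
Match at i=17, j=11: k = 17·45 + 11 = 776.

776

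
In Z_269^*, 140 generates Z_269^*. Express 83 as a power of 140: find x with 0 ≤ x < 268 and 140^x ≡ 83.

207

Baby-step giant-step with m = ceil(sqrt(268)) = 17.
Baby table (140^j mod 269 for j=0..16):
  0:1  1:140  2:232  3:200  4:24  5:132  6:188  7:227
  8:38  9:209  10:208  11:68  12:105  13:174  14:150  15:18
  16:99
Giant step factor: 140^(-17) ≡ 145 (mod 269).
Scan 83·145^i mod 269 for i = 0, 1, …:
  i=0: 83   i=1: 199   i=2: 72   i=3: 218
  i=4: 137   i=5: 228   i=6: 242   i=7: 120
  i=8: 184   i=9: 49   i=10: 111   i=11: 224
  i=12: 200
Match at i=12, j=3: x = 12·17 + 3 = 207.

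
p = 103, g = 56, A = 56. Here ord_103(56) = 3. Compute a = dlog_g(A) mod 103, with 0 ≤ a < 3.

Successive powers of 56 modulo 103:
  56^0=1  56^1=56
So 56^1 ≡ 56 (mod 103), giving a = 1.

1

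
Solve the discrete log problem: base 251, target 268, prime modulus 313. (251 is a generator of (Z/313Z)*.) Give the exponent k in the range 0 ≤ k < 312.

275

Baby-step giant-step with m = ceil(sqrt(312)) = 18.
Baby table (251^j mod 313 for j=0..17):
  0:1  1:251  2:88  3:178  4:232  5:14  6:71  7:293
  8:301  9:118  10:196  11:55  12:33  13:145  14:87  15:240
  16:144  17:149
Giant step factor: 251^(-18) ≡ 278 (mod 313).
Scan 268·278^i mod 313 for i = 0, 1, …:
  i=0: 268   i=1: 10   i=2: 276   i=3: 43
  i=4: 60   i=5: 91   i=6: 258   i=7: 47
  i=8: 233   i=9: 296     …   i=14: 250
  i=15: 14
Match at i=15, j=5: k = 15·18 + 5 = 275.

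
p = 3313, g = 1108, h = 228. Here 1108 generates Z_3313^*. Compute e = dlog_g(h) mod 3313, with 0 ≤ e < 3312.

152

Baby-step giant-step with m = ceil(sqrt(3312)) = 58.
Baby table (1108^j mod 3313 for j=0..57):
  0:1  1:1108  2:1854  3:172  4:1735  5:840  6:3080  7:250
  8:2021  9:2993  10:3244  11:3060  12:1281  13:1384  14:2866  15:1674
  16:2825  17:2628  18:3010  19:2202  20:1448  21:892  22:1062  23:581
  24:1026  25:449  26:542  27:883  28:1029  29:460  30:2791  31:1399
  32:2921  33:2980  34:2092  35:2149  36:2358  37:2020  38:1885  39:1390
  40:2888  41:2859  42:544  43:3099  44:1424  45:804  46:2948  47:3079
  48:2455  49:167  50:2821  51:1509  52:2220  53:1514  54:1134  55:845
  56:1994  57:2894
Giant step factor: 1108^(-58) ≡ 1112 (mod 3313).
Scan 228·1112^i mod 3313 for i = 0, 1, …:
  i=0: 228   i=1: 1748   i=2: 2358
Match at i=2, j=36: e = 2·58 + 36 = 152.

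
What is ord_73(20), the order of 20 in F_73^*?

The order of 20 must divide p − 1 = 72 = 2^3 · 3^2.
Divisors: 1, 2, 3, 4, 6, 8, 9, 12, 18, 24, 36, 72.
Check each in increasing order: 20^1 ≡ 20;  20^2 ≡ 35;  20^3 ≡ 43;  20^4 ≡ 57;  20^6 ≡ 24;  20^8 ≡ 37;  20^9 ≡ 10;  20^12 ≡ 65;  20^18 ≡ 27;  20^24 ≡ 64;  20^36 ≡ 72;  20^72 ≡ 1.
Smallest exponent giving 1 is 72.

72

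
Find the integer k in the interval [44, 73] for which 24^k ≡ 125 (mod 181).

72

Compute 24^44 mod 181 = 129, then multiply by 24 repeatedly:
  24^44=129  24^45=19  24^46=94  24^47=84  24^48=25
  24^49=57  24^50=101  24^51=71  24^52=75  24^53=171
  24^54=122  24^55=32  24^56=44  24^57=151  24^58=4
  24^59=96  24^60=132  24^61=91  24^62=12  24^63=107
  24^64=34  24^65=92  24^66=36  24^67=140  24^68=102
  24^69=95  24^70=108  24^71=58  24^72=125
Found 125 at exponent 72.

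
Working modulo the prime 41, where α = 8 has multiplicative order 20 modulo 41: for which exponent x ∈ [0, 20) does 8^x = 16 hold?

8

Successive powers of 8 modulo 41:
  8^0=1  8^1=8  8^2=23  8^3=20  8^4=37  8^5=9
  8^6=31  8^7=2  8^8=16
So 8^8 ≡ 16 (mod 41), giving x = 8.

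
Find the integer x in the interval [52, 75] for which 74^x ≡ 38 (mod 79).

Compute 74^52 mod 79 = 23, then multiply by 74 repeatedly:
  74^52=23  74^53=43  74^54=22  74^55=48  74^56=76
  74^57=15  74^58=4  74^59=59  74^60=21  74^61=53
  74^62=51  74^63=61  74^64=11  74^65=24  74^66=38
Found 38 at exponent 66.

66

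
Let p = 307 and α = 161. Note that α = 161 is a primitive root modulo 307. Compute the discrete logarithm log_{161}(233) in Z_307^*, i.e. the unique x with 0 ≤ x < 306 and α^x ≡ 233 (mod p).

100

Baby-step giant-step with m = ceil(sqrt(306)) = 18.
Baby table (161^j mod 307 for j=0..17):
  0:1  1:161  2:133  3:230  4:190  5:197  6:96  7:106
  8:181  9:283  10:127  11:185  12:6  13:45  14:184  15:152
  16:219  17:261
Giant step factor: 161^(-18) ≡ 105 (mod 307).
Scan 233·105^i mod 307 for i = 0, 1, …:
  i=0: 233   i=1: 212   i=2: 156   i=3: 109
  i=4: 86   i=5: 127
Match at i=5, j=10: x = 5·18 + 10 = 100.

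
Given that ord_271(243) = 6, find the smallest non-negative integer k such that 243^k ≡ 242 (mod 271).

2

Successive powers of 243 modulo 271:
  243^0=1  243^1=243  243^2=242
So 243^2 ≡ 242 (mod 271), giving k = 2.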